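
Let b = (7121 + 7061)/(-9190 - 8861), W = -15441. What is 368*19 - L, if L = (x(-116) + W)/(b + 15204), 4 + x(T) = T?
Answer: 274159711405/39204746 ≈ 6993.0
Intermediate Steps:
x(T) = -4 + T
b = -14182/18051 (b = 14182/(-18051) = 14182*(-1/18051) = -14182/18051 ≈ -0.78566)
L = -40127373/39204746 (L = ((-4 - 116) - 15441)/(-14182/18051 + 15204) = (-120 - 15441)/(274433222/18051) = -15561*18051/274433222 = -40127373/39204746 ≈ -1.0235)
368*19 - L = 368*19 - 1*(-40127373/39204746) = 6992 + 40127373/39204746 = 274159711405/39204746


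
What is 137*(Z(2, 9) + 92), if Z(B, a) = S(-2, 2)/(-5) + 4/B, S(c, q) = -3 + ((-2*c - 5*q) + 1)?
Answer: 65486/5 ≈ 13097.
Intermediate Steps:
S(c, q) = -2 - 5*q - 2*c (S(c, q) = -3 + ((-5*q - 2*c) + 1) = -3 + (1 - 5*q - 2*c) = -2 - 5*q - 2*c)
Z(B, a) = 8/5 + 4/B (Z(B, a) = (-2 - 5*2 - 2*(-2))/(-5) + 4/B = (-2 - 10 + 4)*(-⅕) + 4/B = -8*(-⅕) + 4/B = 8/5 + 4/B)
137*(Z(2, 9) + 92) = 137*((8/5 + 4/2) + 92) = 137*((8/5 + 4*(½)) + 92) = 137*((8/5 + 2) + 92) = 137*(18/5 + 92) = 137*(478/5) = 65486/5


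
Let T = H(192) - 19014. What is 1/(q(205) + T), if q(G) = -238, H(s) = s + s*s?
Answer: 1/17804 ≈ 5.6167e-5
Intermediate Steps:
H(s) = s + s²
T = 18042 (T = 192*(1 + 192) - 19014 = 192*193 - 19014 = 37056 - 19014 = 18042)
1/(q(205) + T) = 1/(-238 + 18042) = 1/17804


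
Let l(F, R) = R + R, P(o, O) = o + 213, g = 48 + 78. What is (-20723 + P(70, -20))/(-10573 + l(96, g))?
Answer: 20440/10321 ≈ 1.9804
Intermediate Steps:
g = 126
P(o, O) = 213 + o
l(F, R) = 2*R
(-20723 + P(70, -20))/(-10573 + l(96, g)) = (-20723 + (213 + 70))/(-10573 + 2*126) = (-20723 + 283)/(-10573 + 252) = -20440/(-10321) = -20440*(-1/10321) = 20440/10321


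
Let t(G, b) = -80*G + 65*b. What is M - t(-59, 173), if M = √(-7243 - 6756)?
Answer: -15965 + I*√13999 ≈ -15965.0 + 118.32*I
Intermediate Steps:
M = I*√13999 (M = √(-13999) = I*√13999 ≈ 118.32*I)
M - t(-59, 173) = I*√13999 - (-80*(-59) + 65*173) = I*√13999 - (4720 + 11245) = I*√13999 - 1*15965 = I*√13999 - 15965 = -15965 + I*√13999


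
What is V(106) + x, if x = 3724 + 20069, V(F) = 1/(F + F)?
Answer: 5044117/212 ≈ 23793.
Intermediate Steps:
V(F) = 1/(2*F)
x = 23793
V(106) + x = (1/2)/106 + 23793 = (1/2)*(1/106) + 23793 = 1/212 + 23793 = 5044117/212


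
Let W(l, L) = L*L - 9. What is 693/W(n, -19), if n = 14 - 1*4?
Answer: 63/32 ≈ 1.9688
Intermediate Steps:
n = 10 (n = 14 - 4 = 10)
W(l, L) = -9 + L**2 (W(l, L) = L**2 - 9 = -9 + L**2)
693/W(n, -19) = 693/(-9 + (-19)**2) = 693/(-9 + 361) = 693/352 = 693*(1/352) = 63/32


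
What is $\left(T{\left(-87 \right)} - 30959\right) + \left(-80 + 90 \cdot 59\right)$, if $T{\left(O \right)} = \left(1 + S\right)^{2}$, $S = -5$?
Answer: $-25713$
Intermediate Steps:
$T{\left(O \right)} = 16$ ($T{\left(O \right)} = \left(1 - 5\right)^{2} = \left(-4\right)^{2} = 16$)
$\left(T{\left(-87 \right)} - 30959\right) + \left(-80 + 90 \cdot 59\right) = \left(16 - 30959\right) + \left(-80 + 90 \cdot 59\right) = -30943 + \left(-80 + 5310\right) = -30943 + 5230 = -25713$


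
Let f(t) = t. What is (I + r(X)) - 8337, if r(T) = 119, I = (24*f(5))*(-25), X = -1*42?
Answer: -11218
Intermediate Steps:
X = -42
I = -3000 (I = (24*5)*(-25) = 120*(-25) = -3000)
(I + r(X)) - 8337 = (-3000 + 119) - 8337 = -2881 - 8337 = -11218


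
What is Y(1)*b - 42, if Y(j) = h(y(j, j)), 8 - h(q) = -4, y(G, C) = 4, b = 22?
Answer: 222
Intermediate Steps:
h(q) = 12 (h(q) = 8 - 1*(-4) = 8 + 4 = 12)
Y(j) = 12
Y(1)*b - 42 = 12*22 - 42 = 264 - 42 = 222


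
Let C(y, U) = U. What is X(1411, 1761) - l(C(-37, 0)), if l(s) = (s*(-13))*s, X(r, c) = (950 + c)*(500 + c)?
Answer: 6129571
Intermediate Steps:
X(r, c) = (500 + c)*(950 + c)
l(s) = -13*s² (l(s) = (-13*s)*s = -13*s²)
X(1411, 1761) - l(C(-37, 0)) = (475000 + 1761² + 1450*1761) - (-13)*0² = (475000 + 3101121 + 2553450) - (-13)*0 = 6129571 - 1*0 = 6129571 + 0 = 6129571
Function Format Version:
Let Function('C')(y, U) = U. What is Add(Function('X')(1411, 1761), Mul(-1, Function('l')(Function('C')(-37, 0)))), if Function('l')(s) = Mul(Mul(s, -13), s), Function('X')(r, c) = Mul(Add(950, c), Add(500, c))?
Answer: 6129571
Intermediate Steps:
Function('X')(r, c) = Mul(Add(500, c), Add(950, c))
Function('l')(s) = Mul(-13, Pow(s, 2)) (Function('l')(s) = Mul(Mul(-13, s), s) = Mul(-13, Pow(s, 2)))
Add(Function('X')(1411, 1761), Mul(-1, Function('l')(Function('C')(-37, 0)))) = Add(Add(475000, Pow(1761, 2), Mul(1450, 1761)), Mul(-1, Mul(-13, Pow(0, 2)))) = Add(Add(475000, 3101121, 2553450), Mul(-1, Mul(-13, 0))) = Add(6129571, Mul(-1, 0)) = Add(6129571, 0) = 6129571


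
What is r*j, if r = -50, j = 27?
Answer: -1350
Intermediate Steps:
r*j = -50*27 = -1350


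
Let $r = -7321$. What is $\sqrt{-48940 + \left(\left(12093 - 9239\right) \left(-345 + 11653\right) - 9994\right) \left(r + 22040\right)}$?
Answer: $\sqrt{474879607382} \approx 6.8912 \cdot 10^{5}$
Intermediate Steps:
$\sqrt{-48940 + \left(\left(12093 - 9239\right) \left(-345 + 11653\right) - 9994\right) \left(r + 22040\right)} = \sqrt{-48940 + \left(\left(12093 - 9239\right) \left(-345 + 11653\right) - 9994\right) \left(-7321 + 22040\right)} = \sqrt{-48940 + \left(2854 \cdot 11308 - 9994\right) 14719} = \sqrt{-48940 + \left(32273032 - 9994\right) 14719} = \sqrt{-48940 + 32263038 \cdot 14719} = \sqrt{-48940 + 474879656322} = \sqrt{474879607382}$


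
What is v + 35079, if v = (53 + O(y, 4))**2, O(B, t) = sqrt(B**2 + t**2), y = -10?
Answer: 38004 + 212*sqrt(29) ≈ 39146.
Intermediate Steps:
v = (53 + 2*sqrt(29))**2 (v = (53 + sqrt((-10)**2 + 4**2))**2 = (53 + sqrt(100 + 16))**2 = (53 + sqrt(116))**2 = (53 + 2*sqrt(29))**2 ≈ 4066.7)
v + 35079 = (2925 + 212*sqrt(29)) + 35079 = 38004 + 212*sqrt(29)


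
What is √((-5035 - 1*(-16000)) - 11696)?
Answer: I*√731 ≈ 27.037*I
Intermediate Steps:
√((-5035 - 1*(-16000)) - 11696) = √((-5035 + 16000) - 11696) = √(10965 - 11696) = √(-731) = I*√731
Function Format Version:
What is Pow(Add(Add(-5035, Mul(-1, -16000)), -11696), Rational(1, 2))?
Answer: Mul(I, Pow(731, Rational(1, 2))) ≈ Mul(27.037, I)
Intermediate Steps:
Pow(Add(Add(-5035, Mul(-1, -16000)), -11696), Rational(1, 2)) = Pow(Add(Add(-5035, 16000), -11696), Rational(1, 2)) = Pow(Add(10965, -11696), Rational(1, 2)) = Pow(-731, Rational(1, 2)) = Mul(I, Pow(731, Rational(1, 2)))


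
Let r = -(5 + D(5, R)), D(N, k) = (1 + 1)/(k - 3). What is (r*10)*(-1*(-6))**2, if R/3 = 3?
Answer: -1920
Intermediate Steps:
R = 9 (R = 3*3 = 9)
D(N, k) = 2/(-3 + k)
r = -16/3 (r = -(5 + 2/(-3 + 9)) = -(5 + 2/6) = -(5 + 2*(1/6)) = -(5 + 1/3) = -1*16/3 = -16/3 ≈ -5.3333)
(r*10)*(-1*(-6))**2 = (-16/3*10)*(-1*(-6))**2 = -160/3*6**2 = -160/3*36 = -1920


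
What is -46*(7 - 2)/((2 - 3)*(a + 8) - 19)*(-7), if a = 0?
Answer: -1610/27 ≈ -59.630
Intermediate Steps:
-46*(7 - 2)/((2 - 3)*(a + 8) - 19)*(-7) = -46*(7 - 2)/((2 - 3)*(0 + 8) - 19)*(-7) = -230/(-1*8 - 19)*(-7) = -230/(-8 - 19)*(-7) = -230/(-27)*(-7) = -230*(-1)/27*(-7) = -46*(-5/27)*(-7) = (230/27)*(-7) = -1610/27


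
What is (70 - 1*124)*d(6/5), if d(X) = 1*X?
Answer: -324/5 ≈ -64.800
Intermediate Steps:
d(X) = X
(70 - 1*124)*d(6/5) = (70 - 1*124)*(6/5) = (70 - 124)*(6*(⅕)) = -54*6/5 = -324/5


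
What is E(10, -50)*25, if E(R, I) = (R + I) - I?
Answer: 250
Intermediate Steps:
E(R, I) = R (E(R, I) = (I + R) - I = R)
E(10, -50)*25 = 10*25 = 250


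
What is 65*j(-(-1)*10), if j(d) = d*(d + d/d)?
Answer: 7150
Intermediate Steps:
j(d) = d*(1 + d) (j(d) = d*(d + 1) = d*(1 + d))
65*j(-(-1)*10) = 65*((-(-1)*10)*(1 - (-1)*10)) = 65*((-1*(-10))*(1 - 1*(-10))) = 65*(10*(1 + 10)) = 65*(10*11) = 65*110 = 7150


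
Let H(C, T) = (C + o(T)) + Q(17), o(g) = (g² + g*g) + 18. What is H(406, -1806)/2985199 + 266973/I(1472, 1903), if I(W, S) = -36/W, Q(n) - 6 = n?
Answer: -97761331097755/8955597 ≈ -1.0916e+7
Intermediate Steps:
Q(n) = 6 + n
o(g) = 18 + 2*g² (o(g) = (g² + g²) + 18 = 2*g² + 18 = 18 + 2*g²)
H(C, T) = 41 + C + 2*T² (H(C, T) = (C + (18 + 2*T²)) + (6 + 17) = (18 + C + 2*T²) + 23 = 41 + C + 2*T²)
H(406, -1806)/2985199 + 266973/I(1472, 1903) = (41 + 406 + 2*(-1806)²)/2985199 + 266973/((-36/1472)) = (41 + 406 + 2*3261636)*(1/2985199) + 266973/((-36*1/1472)) = (41 + 406 + 6523272)*(1/2985199) + 266973/(-9/368) = 6523719*(1/2985199) + 266973*(-368/9) = 6523719/2985199 - 32748688/3 = -97761331097755/8955597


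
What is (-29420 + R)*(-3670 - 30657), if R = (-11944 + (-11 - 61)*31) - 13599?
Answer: 1963332765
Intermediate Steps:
R = -27775 (R = (-11944 - 72*31) - 13599 = (-11944 - 2232) - 13599 = -14176 - 13599 = -27775)
(-29420 + R)*(-3670 - 30657) = (-29420 - 27775)*(-3670 - 30657) = -57195*(-34327) = 1963332765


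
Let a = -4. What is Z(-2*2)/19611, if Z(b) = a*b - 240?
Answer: -224/19611 ≈ -0.011422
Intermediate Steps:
Z(b) = -240 - 4*b (Z(b) = -4*b - 240 = -240 - 4*b)
Z(-2*2)/19611 = (-240 - (-8)*2)/19611 = (-240 - 4*(-4))*(1/19611) = (-240 + 16)*(1/19611) = -224*1/19611 = -224/19611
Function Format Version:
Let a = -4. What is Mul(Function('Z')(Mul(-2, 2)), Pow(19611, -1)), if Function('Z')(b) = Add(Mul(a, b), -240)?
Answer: Rational(-224, 19611) ≈ -0.011422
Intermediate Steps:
Function('Z')(b) = Add(-240, Mul(-4, b)) (Function('Z')(b) = Add(Mul(-4, b), -240) = Add(-240, Mul(-4, b)))
Mul(Function('Z')(Mul(-2, 2)), Pow(19611, -1)) = Mul(Add(-240, Mul(-4, Mul(-2, 2))), Pow(19611, -1)) = Mul(Add(-240, Mul(-4, -4)), Rational(1, 19611)) = Mul(Add(-240, 16), Rational(1, 19611)) = Mul(-224, Rational(1, 19611)) = Rational(-224, 19611)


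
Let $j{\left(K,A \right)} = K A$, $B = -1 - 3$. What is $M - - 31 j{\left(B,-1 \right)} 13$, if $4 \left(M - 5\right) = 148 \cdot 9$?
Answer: $1950$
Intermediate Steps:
$B = -4$
$M = 338$ ($M = 5 + \frac{148 \cdot 9}{4} = 5 + \frac{1}{4} \cdot 1332 = 5 + 333 = 338$)
$j{\left(K,A \right)} = A K$
$M - - 31 j{\left(B,-1 \right)} 13 = 338 - - 31 \left(\left(-1\right) \left(-4\right)\right) 13 = 338 - \left(-31\right) 4 \cdot 13 = 338 - \left(-124\right) 13 = 338 - -1612 = 338 + 1612 = 1950$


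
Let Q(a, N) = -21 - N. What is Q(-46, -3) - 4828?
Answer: -4846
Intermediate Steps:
Q(-46, -3) - 4828 = (-21 - 1*(-3)) - 4828 = (-21 + 3) - 4828 = -18 - 4828 = -4846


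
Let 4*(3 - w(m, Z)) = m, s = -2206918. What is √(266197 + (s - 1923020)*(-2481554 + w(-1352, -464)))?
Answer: √10247256120991 ≈ 3.2011e+6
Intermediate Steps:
w(m, Z) = 3 - m/4
√(266197 + (s - 1923020)*(-2481554 + w(-1352, -464))) = √(266197 + (-2206918 - 1923020)*(-2481554 + (3 - ¼*(-1352)))) = √(266197 - 4129938*(-2481554 + (3 + 338))) = √(266197 - 4129938*(-2481554 + 341)) = √(266197 - 4129938*(-2481213)) = √(266197 + 10247255854794) = √10247256120991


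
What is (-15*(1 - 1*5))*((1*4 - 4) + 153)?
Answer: 9180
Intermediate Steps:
(-15*(1 - 1*5))*((1*4 - 4) + 153) = (-15*(1 - 5))*((4 - 4) + 153) = (-15*(-4))*(0 + 153) = 60*153 = 9180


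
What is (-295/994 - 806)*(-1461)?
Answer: 1170931599/994 ≈ 1.1780e+6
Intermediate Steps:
(-295/994 - 806)*(-1461) = -801459/994*(-1461) = 1170931599/994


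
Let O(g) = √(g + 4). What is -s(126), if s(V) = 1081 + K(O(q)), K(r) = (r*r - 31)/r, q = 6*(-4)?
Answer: -1081 - 51*I*√5/10 ≈ -1081.0 - 11.404*I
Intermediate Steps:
q = -24
O(g) = √(4 + g)
K(r) = (-31 + r²)/r (K(r) = (r² - 31)/r = (-31 + r²)/r)
s(V) = 1081 + 51*I*√5/10 (s(V) = 1081 + (√(4 - 24) - 31/√(4 - 24)) = 1081 + (√(-20) - 31*(-I*√5/10)) = 1081 + (2*I*√5 - 31*(-I*√5/10)) = 1081 + (2*I*√5 - (-31)*I*√5/10) = 1081 + (2*I*√5 + 31*I*√5/10) = 1081 + 51*I*√5/10)
-s(126) = -(1081 + 51*I*√5/10) = -1081 - 51*I*√5/10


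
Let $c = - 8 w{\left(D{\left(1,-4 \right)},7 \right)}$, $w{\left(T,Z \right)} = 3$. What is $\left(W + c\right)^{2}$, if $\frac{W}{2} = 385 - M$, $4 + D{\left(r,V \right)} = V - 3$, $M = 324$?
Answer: $9604$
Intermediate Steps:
$D{\left(r,V \right)} = -7 + V$ ($D{\left(r,V \right)} = -4 + \left(V - 3\right) = -4 + \left(-3 + V\right) = -7 + V$)
$W = 122$ ($W = 2 \left(385 - 324\right) = 2 \cdot 61 = 122$)
$c = -24$ ($c = \left(-8\right) 3 = -24$)
$\left(W + c\right)^{2} = \left(122 - 24\right)^{2} = 98^{2} = 9604$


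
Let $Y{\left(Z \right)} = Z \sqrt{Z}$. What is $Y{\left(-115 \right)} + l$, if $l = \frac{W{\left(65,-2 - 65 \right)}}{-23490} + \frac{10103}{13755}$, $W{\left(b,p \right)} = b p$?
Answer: $\frac{19814833}{21540330} - 115 i \sqrt{115} \approx 0.91989 - 1233.2 i$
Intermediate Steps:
$Y{\left(Z \right)} = Z^{\frac{3}{2}}$
$l = \frac{19814833}{21540330}$ ($l = \frac{65 \left(-2 - 65\right)}{-23490} + \frac{10103}{13755} = 65 \left(-2 - 65\right) \left(- \frac{1}{23490}\right) + 10103 \cdot \frac{1}{13755} = 65 \left(-67\right) \left(- \frac{1}{23490}\right) + \frac{10103}{13755} = \left(-4355\right) \left(- \frac{1}{23490}\right) + \frac{10103}{13755} = \frac{871}{4698} + \frac{10103}{13755} = \frac{19814833}{21540330} \approx 0.91989$)
$Y{\left(-115 \right)} + l = \left(-115\right)^{\frac{3}{2}} + \frac{19814833}{21540330} = - 115 i \sqrt{115} + \frac{19814833}{21540330} = \frac{19814833}{21540330} - 115 i \sqrt{115}$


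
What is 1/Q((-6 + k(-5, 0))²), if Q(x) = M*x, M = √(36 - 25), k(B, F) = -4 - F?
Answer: √11/1100 ≈ 0.0030151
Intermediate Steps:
M = √11 ≈ 3.3166
Q(x) = x*√11 (Q(x) = √11*x = x*√11)
1/Q((-6 + k(-5, 0))²) = 1/((-6 + (-4 - 1*0))²*√11) = 1/((-6 + (-4 + 0))²*√11) = 1/((-6 - 4)²*√11) = 1/((-10)²*√11) = 1/(100*√11) = √11/1100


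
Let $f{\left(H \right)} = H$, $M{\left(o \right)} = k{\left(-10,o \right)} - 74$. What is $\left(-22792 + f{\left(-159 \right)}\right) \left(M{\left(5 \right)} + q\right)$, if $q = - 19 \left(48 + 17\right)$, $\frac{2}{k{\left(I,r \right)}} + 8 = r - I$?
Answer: $\frac{210254111}{7} \approx 3.0036 \cdot 10^{7}$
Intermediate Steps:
$k{\left(I,r \right)} = \frac{2}{-8 + r - I}$ ($k{\left(I,r \right)} = \frac{2}{-8 - \left(I - r\right)} = \frac{2}{-8 + r - I}$)
$M{\left(o \right)} = -74 + \frac{2}{2 + o}$ ($M{\left(o \right)} = \frac{2}{-8 + o - -10} - 74 = \frac{2}{-8 + o + 10} - 74 = \frac{2}{2 + o} - 74 = -74 + \frac{2}{2 + o}$)
$q = -1235$ ($q = \left(-19\right) 65 = -1235$)
$\left(-22792 + f{\left(-159 \right)}\right) \left(M{\left(5 \right)} + q\right) = \left(-22792 - 159\right) \left(\frac{2 \left(-73 - 185\right)}{2 + 5} - 1235\right) = - 22951 \left(\frac{2 \left(-73 - 185\right)}{7} - 1235\right) = - 22951 \left(2 \cdot \frac{1}{7} \left(-258\right) - 1235\right) = - 22951 \left(- \frac{516}{7} - 1235\right) = \left(-22951\right) \left(- \frac{9161}{7}\right) = \frac{210254111}{7}$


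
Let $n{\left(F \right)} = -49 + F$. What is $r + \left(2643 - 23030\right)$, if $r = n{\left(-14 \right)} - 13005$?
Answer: $-33455$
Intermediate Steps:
$r = -13068$ ($r = \left(-49 - 14\right) - 13005 = -63 - 13005 = -13068$)
$r + \left(2643 - 23030\right) = -13068 + \left(2643 - 23030\right) = -13068 - 20387 = -33455$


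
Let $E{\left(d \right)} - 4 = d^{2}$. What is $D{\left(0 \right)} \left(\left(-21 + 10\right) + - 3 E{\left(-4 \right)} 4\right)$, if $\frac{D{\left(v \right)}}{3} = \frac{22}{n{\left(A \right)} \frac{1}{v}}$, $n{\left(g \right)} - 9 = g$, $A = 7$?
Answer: $0$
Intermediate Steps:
$n{\left(g \right)} = 9 + g$
$E{\left(d \right)} = 4 + d^{2}$
$D{\left(v \right)} = \frac{33 v}{8}$ ($D{\left(v \right)} = 3 \frac{22}{\left(9 + 7\right) \frac{1}{v}} = 3 \frac{22}{16 \frac{1}{v}} = 3 \cdot 22 \frac{v}{16} = 3 \frac{11 v}{8} = \frac{33 v}{8}$)
$D{\left(0 \right)} \left(\left(-21 + 10\right) + - 3 E{\left(-4 \right)} 4\right) = \frac{33}{8} \cdot 0 \left(\left(-21 + 10\right) + - 3 \left(4 + \left(-4\right)^{2}\right) 4\right) = 0 \left(-11 + - 3 \left(4 + 16\right) 4\right) = 0 \left(-11 + \left(-3\right) 20 \cdot 4\right) = 0 \left(-11 - 240\right) = 0 \left(-251\right) = 0$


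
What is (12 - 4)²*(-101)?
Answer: -6464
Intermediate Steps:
(12 - 4)²*(-101) = 8²*(-101) = 64*(-101) = -6464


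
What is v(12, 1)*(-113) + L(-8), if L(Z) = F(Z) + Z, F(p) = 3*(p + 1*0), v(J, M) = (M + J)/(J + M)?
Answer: -145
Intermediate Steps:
v(J, M) = 1 (v(J, M) = (J + M)/(J + M) = 1)
F(p) = 3*p (F(p) = 3*(p + 0) = 3*p)
L(Z) = 4*Z (L(Z) = 3*Z + Z = 4*Z)
v(12, 1)*(-113) + L(-8) = 1*(-113) + 4*(-8) = -113 - 32 = -145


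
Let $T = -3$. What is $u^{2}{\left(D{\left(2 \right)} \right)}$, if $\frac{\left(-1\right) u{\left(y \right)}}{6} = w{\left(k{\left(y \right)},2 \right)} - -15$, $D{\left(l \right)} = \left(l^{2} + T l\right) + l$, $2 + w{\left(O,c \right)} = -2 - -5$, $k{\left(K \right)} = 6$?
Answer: $9216$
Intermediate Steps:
$w{\left(O,c \right)} = 1$ ($w{\left(O,c \right)} = -2 - -3 = -2 + \left(-2 + 5\right) = -2 + 3 = 1$)
$D{\left(l \right)} = l^{2} - 2 l$ ($D{\left(l \right)} = \left(l^{2} - 3 l\right) + l = l^{2} - 2 l$)
$u{\left(y \right)} = -96$ ($u{\left(y \right)} = - 6 \left(1 - -15\right) = - 6 \left(1 + 15\right) = \left(-6\right) 16 = -96$)
$u^{2}{\left(D{\left(2 \right)} \right)} = \left(-96\right)^{2} = 9216$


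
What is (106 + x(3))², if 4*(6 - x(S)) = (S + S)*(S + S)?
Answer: 10609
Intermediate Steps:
x(S) = 6 - S² (x(S) = 6 - (S + S)*(S + S)/4 = 6 - 2*S*2*S/4 = 6 - S²)
(106 + x(3))² = (106 + (6 - 1*3²))² = (106 + (6 - 1*9))² = (106 + (6 - 9))² = (106 - 3)² = 103² = 10609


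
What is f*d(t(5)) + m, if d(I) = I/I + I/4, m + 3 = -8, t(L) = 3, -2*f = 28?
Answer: -71/2 ≈ -35.500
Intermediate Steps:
f = -14 (f = -1/2*28 = -14)
m = -11 (m = -3 - 8 = -11)
d(I) = 1 + I/4 (d(I) = 1 + I*(1/4) = 1 + I/4)
f*d(t(5)) + m = -14*(1 + (1/4)*3) - 11 = -14*(1 + 3/4) - 11 = -14*7/4 - 11 = -49/2 - 11 = -71/2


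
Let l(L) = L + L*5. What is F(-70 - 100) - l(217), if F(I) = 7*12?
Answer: -1218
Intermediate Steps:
F(I) = 84
l(L) = 6*L (l(L) = L + 5*L = 6*L)
F(-70 - 100) - l(217) = 84 - 6*217 = 84 - 1*1302 = 84 - 1302 = -1218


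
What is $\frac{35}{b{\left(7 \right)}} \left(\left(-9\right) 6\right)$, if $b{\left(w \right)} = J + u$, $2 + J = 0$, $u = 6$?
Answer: $- \frac{945}{2} \approx -472.5$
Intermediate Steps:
$J = -2$ ($J = -2 + 0 = -2$)
$b{\left(w \right)} = 4$ ($b{\left(w \right)} = -2 + 6 = 4$)
$\frac{35}{b{\left(7 \right)}} \left(\left(-9\right) 6\right) = \frac{35}{4} \left(\left(-9\right) 6\right) = 35 \cdot \frac{1}{4} \left(-54\right) = \frac{35}{4} \left(-54\right) = - \frac{945}{2}$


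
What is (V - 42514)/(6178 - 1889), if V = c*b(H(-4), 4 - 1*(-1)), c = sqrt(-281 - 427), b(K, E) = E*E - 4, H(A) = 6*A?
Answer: -42514/4289 + 42*I*sqrt(177)/4289 ≈ -9.9123 + 0.13028*I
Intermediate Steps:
b(K, E) = -4 + E**2 (b(K, E) = E**2 - 4 = -4 + E**2)
c = 2*I*sqrt(177) (c = sqrt(-708) = 2*I*sqrt(177) ≈ 26.608*I)
V = 42*I*sqrt(177) (V = (2*I*sqrt(177))*(-4 + (4 - 1*(-1))**2) = (2*I*sqrt(177))*(-4 + (4 + 1)**2) = (2*I*sqrt(177))*(-4 + 5**2) = (2*I*sqrt(177))*(-4 + 25) = (2*I*sqrt(177))*21 = 42*I*sqrt(177) ≈ 558.77*I)
(V - 42514)/(6178 - 1889) = (42*I*sqrt(177) - 42514)/(6178 - 1889) = (-42514 + 42*I*sqrt(177))/4289 = (-42514 + 42*I*sqrt(177))*(1/4289) = -42514/4289 + 42*I*sqrt(177)/4289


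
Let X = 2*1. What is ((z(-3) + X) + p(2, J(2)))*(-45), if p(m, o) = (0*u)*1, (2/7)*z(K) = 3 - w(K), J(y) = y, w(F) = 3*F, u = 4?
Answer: -1980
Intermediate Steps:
z(K) = 21/2 - 21*K/2 (z(K) = 7*(3 - 3*K)/2 = 21/2 - 21*K/2)
p(m, o) = 0 (p(m, o) = (0*4)*1 = 0*1 = 0)
X = 2
((z(-3) + X) + p(2, J(2)))*(-45) = (((21/2 - 21/2*(-3)) + 2) + 0)*(-45) = (((21/2 + 63/2) + 2) + 0)*(-45) = ((42 + 2) + 0)*(-45) = (44 + 0)*(-45) = 44*(-45) = -1980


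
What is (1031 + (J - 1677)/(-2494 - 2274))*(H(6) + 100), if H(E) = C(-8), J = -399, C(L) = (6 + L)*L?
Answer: 35654659/298 ≈ 1.1965e+5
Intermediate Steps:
C(L) = L*(6 + L)
H(E) = 16 (H(E) = -8*(6 - 8) = -8*(-2) = 16)
(1031 + (J - 1677)/(-2494 - 2274))*(H(6) + 100) = (1031 + (-399 - 1677)/(-2494 - 2274))*(16 + 100) = (1031 - 2076/(-4768))*116 = (1031 - 2076*(-1/4768))*116 = (1031 + 519/1192)*116 = (1229471/1192)*116 = 35654659/298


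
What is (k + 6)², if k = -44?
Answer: 1444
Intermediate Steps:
(k + 6)² = (-44 + 6)² = (-38)² = 1444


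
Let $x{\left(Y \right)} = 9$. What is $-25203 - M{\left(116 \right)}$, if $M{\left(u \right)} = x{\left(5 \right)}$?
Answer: $-25212$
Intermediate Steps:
$M{\left(u \right)} = 9$
$-25203 - M{\left(116 \right)} = -25203 - 9 = -25212$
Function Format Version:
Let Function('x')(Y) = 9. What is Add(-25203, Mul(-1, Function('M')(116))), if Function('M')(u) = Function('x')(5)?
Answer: -25212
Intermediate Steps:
Function('M')(u) = 9
Add(-25203, Mul(-1, Function('M')(116))) = Add(-25203, Mul(-1, 9)) = Add(-25203, -9) = -25212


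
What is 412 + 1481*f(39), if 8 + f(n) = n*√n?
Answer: -11436 + 57759*√39 ≈ 3.4927e+5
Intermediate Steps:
f(n) = -8 + n^(3/2) (f(n) = -8 + n*√n = -8 + n^(3/2))
412 + 1481*f(39) = 412 + 1481*(-8 + 39^(3/2)) = 412 + 1481*(-8 + 39*√39) = 412 + (-11848 + 57759*√39) = -11436 + 57759*√39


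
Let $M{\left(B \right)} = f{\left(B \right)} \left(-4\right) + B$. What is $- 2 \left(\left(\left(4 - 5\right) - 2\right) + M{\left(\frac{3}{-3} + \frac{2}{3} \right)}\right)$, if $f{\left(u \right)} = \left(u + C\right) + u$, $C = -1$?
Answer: $- \frac{20}{3} \approx -6.6667$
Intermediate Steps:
$f{\left(u \right)} = -1 + 2 u$ ($f{\left(u \right)} = \left(u - 1\right) + u = \left(-1 + u\right) + u = -1 + 2 u$)
$M{\left(B \right)} = 4 - 7 B$ ($M{\left(B \right)} = \left(-1 + 2 B\right) \left(-4\right) + B = \left(4 - 8 B\right) + B = 4 - 7 B$)
$- 2 \left(\left(\left(4 - 5\right) - 2\right) + M{\left(\frac{3}{-3} + \frac{2}{3} \right)}\right) = - 2 \left(\left(\left(4 - 5\right) - 2\right) + \left(4 - 7 \left(\frac{3}{-3} + \frac{2}{3}\right)\right)\right) = - 2 \left(\left(-1 - 2\right) + \left(4 - 7 \left(3 \left(- \frac{1}{3}\right) + 2 \cdot \frac{1}{3}\right)\right)\right) = - 2 \left(-3 + \left(4 - 7 \left(-1 + \frac{2}{3}\right)\right)\right) = - 2 \left(-3 + \left(4 - - \frac{7}{3}\right)\right) = - 2 \left(-3 + \left(4 + \frac{7}{3}\right)\right) = - 2 \left(-3 + \frac{19}{3}\right) = \left(-2\right) \frac{10}{3} = - \frac{20}{3}$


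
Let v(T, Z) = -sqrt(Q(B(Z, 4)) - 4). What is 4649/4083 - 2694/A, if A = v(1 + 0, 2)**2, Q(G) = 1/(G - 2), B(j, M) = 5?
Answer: 33049945/44913 ≈ 735.87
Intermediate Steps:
Q(G) = 1/(-2 + G)
v(T, Z) = -I*sqrt(33)/3 (v(T, Z) = -sqrt(1/(-2 + 5) - 4) = -sqrt(1/3 - 4) = -sqrt(-11/3) = -I*sqrt(33)/3)
A = -11/3 (A = (-I*sqrt(33)/3)**2 = -11/3 ≈ -3.6667)
4649/4083 - 2694/A = 4649/4083 - 2694/(-11/3) = 4649*(1/4083) - 2694*(-3/11) = 4649/4083 + 8082/11 = 33049945/44913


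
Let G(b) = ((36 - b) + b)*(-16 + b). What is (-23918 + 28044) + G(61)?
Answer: 5746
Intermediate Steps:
G(b) = -576 + 36*b (G(b) = 36*(-16 + b) = -576 + 36*b)
(-23918 + 28044) + G(61) = (-23918 + 28044) + (-576 + 36*61) = 4126 + (-576 + 2196) = 4126 + 1620 = 5746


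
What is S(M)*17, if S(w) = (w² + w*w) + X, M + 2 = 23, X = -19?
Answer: 14671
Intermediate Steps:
M = 21 (M = -2 + 23 = 21)
S(w) = -19 + 2*w² (S(w) = (w² + w*w) - 19 = (w² + w²) - 19 = 2*w² - 19 = -19 + 2*w²)
S(M)*17 = (-19 + 2*21²)*17 = (-19 + 2*441)*17 = (-19 + 882)*17 = 863*17 = 14671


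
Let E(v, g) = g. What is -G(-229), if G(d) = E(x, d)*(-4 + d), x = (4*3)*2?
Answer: -53357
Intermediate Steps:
x = 24 (x = 12*2 = 24)
G(d) = d*(-4 + d)
-G(-229) = -(-229)*(-4 - 229) = -(-229)*(-233) = -1*53357 = -53357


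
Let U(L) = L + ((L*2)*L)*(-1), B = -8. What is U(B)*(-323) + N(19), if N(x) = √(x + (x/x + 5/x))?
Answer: 43928 + √7315/19 ≈ 43933.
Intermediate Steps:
N(x) = √(1 + x + 5/x) (N(x) = √(x + (1 + 5/x)) = √(1 + x + 5/x))
U(L) = L - 2*L² (U(L) = L + ((2*L)*L)*(-1) = L + (2*L²)*(-1) = L - 2*L²)
U(B)*(-323) + N(19) = -8*(1 - 2*(-8))*(-323) + √(1 + 19 + 5/19) = -8*(1 + 16)*(-323) + √(1 + 19 + 5*(1/19)) = -8*17*(-323) + √(1 + 19 + 5/19) = -136*(-323) + √(385/19) = 43928 + √7315/19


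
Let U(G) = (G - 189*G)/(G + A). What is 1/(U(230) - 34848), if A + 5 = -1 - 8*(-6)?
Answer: -34/1190237 ≈ -2.8566e-5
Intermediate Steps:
A = 42 (A = -5 + (-1 - 8*(-6)) = -5 + (-1 + 48) = -5 + 47 = 42)
U(G) = -188*G/(42 + G) (U(G) = (G - 189*G)/(G + 42) = (-188*G)/(42 + G) = -188*G/(42 + G))
1/(U(230) - 34848) = 1/(-188*230/(42 + 230) - 34848) = 1/(-188*230/272 - 34848) = 1/(-188*230*1/272 - 34848) = 1/(-5405/34 - 34848) = 1/(-1190237/34) = -34/1190237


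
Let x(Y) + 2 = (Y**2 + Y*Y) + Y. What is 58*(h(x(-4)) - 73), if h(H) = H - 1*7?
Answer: -3132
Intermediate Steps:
x(Y) = -2 + Y + 2*Y**2 (x(Y) = -2 + ((Y**2 + Y*Y) + Y) = -2 + ((Y**2 + Y**2) + Y) = -2 + (2*Y**2 + Y) = -2 + (Y + 2*Y**2) = -2 + Y + 2*Y**2)
h(H) = -7 + H (h(H) = H - 7 = -7 + H)
58*(h(x(-4)) - 73) = 58*((-7 + (-2 - 4 + 2*(-4)**2)) - 73) = 58*((-7 + (-2 - 4 + 2*16)) - 73) = 58*((-7 + (-2 - 4 + 32)) - 73) = 58*((-7 + 26) - 73) = 58*(19 - 73) = 58*(-54) = -3132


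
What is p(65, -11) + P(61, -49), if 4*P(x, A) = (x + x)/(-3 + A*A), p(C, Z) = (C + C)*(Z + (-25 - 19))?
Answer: -34291339/4796 ≈ -7150.0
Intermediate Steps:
p(C, Z) = 2*C*(-44 + Z) (p(C, Z) = (2*C)*(Z - 44) = (2*C)*(-44 + Z) = 2*C*(-44 + Z))
P(x, A) = x/(2*(-3 + A²)) (P(x, A) = ((x + x)/(-3 + A*A))/4 = ((2*x)/(-3 + A²))/4 = (2*x/(-3 + A²))/4 = x/(2*(-3 + A²)))
p(65, -11) + P(61, -49) = 2*65*(-44 - 11) + (½)*61/(-3 + (-49)²) = 2*65*(-55) + (½)*61/(-3 + 2401) = -7150 + (½)*61/2398 = -7150 + (½)*61*(1/2398) = -7150 + 61/4796 = -34291339/4796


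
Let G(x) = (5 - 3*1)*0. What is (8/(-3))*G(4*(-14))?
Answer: 0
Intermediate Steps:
G(x) = 0 (G(x) = (5 - 3)*0 = 2*0 = 0)
(8/(-3))*G(4*(-14)) = (8/(-3))*0 = (8*(-⅓))*0 = -8/3*0 = 0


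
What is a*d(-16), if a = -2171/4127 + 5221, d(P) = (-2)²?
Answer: 86179584/4127 ≈ 20882.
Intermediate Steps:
d(P) = 4
a = 21544896/4127 (a = -2171*1/4127 + 5221 = -2171/4127 + 5221 = 21544896/4127 ≈ 5220.5)
a*d(-16) = (21544896/4127)*4 = 86179584/4127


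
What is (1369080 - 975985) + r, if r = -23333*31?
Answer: -330228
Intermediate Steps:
r = -723323
(1369080 - 975985) + r = (1369080 - 975985) - 723323 = 393095 - 723323 = -330228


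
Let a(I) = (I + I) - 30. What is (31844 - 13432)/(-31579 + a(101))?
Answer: -18412/31407 ≈ -0.58624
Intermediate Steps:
a(I) = -30 + 2*I (a(I) = 2*I - 30 = -30 + 2*I)
(31844 - 13432)/(-31579 + a(101)) = (31844 - 13432)/(-31579 + (-30 + 2*101)) = 18412/(-31579 + (-30 + 202)) = 18412/(-31579 + 172) = 18412/(-31407) = 18412*(-1/31407) = -18412/31407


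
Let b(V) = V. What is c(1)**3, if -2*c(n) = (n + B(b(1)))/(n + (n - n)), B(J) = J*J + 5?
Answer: -343/8 ≈ -42.875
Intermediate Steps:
B(J) = 5 + J**2 (B(J) = J**2 + 5 = 5 + J**2)
c(n) = -(6 + n)/(2*n) (c(n) = -(n + (5 + 1**2))/(2*(n + (n - n))) = -(n + (5 + 1))/(2*(n + 0)) = -(n + 6)/(2*n) = -(6 + n)/(2*n))
c(1)**3 = ((1/2)*(-6 - 1*1)/1)**3 = ((1/2)*1*(-6 - 1))**3 = ((1/2)*1*(-7))**3 = (-7/2)**3 = -343/8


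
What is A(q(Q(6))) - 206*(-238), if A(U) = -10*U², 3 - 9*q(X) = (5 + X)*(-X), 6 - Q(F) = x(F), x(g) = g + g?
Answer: 49018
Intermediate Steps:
x(g) = 2*g
Q(F) = 6 - 2*F
q(X) = ⅓ + X*(5 + X)/9 (q(X) = ⅓ - (5 + X)*(-X)/9 = ⅓ - (-1)*X*(5 + X)/9 = ⅓ + X*(5 + X)/9)
A(q(Q(6))) - 206*(-238) = -10*(⅓ + (6 - 2*6)²/9 + 5*(6 - 2*6)/9)² - 206*(-238) = -10*(⅓ + (6 - 12)²/9 + 5*(6 - 12)/9)² + 49028 = -10*(⅓ + (⅑)*(-6)² + (5/9)*(-6))² + 49028 = -10*(⅓ + (⅑)*36 - 10/3)² + 49028 = -10*(⅓ + 4 - 10/3)² + 49028 = -10*1² + 49028 = -10*1 + 49028 = -10 + 49028 = 49018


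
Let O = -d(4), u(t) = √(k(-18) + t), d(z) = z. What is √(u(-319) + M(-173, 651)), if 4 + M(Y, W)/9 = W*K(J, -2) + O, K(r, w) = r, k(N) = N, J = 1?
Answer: √(5787 + I*√337) ≈ 76.072 + 0.121*I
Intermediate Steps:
u(t) = √(-18 + t)
O = -4 (O = -1*4 = -4)
M(Y, W) = -72 + 9*W (M(Y, W) = -36 + 9*(W*1 - 4) = -36 + 9*(W - 4) = -36 + 9*(-4 + W) = -36 + (-36 + 9*W) = -72 + 9*W)
√(u(-319) + M(-173, 651)) = √(√(-18 - 319) + (-72 + 9*651)) = √(√(-337) + (-72 + 5859)) = √(I*√337 + 5787) = √(5787 + I*√337)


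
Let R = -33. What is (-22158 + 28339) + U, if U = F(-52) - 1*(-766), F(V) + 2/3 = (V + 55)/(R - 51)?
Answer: 583489/84 ≈ 6946.3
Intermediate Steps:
F(V) = -37/28 - V/84 (F(V) = -⅔ + (V + 55)/(-33 - 51) = -⅔ + (55 + V)/(-84) = -⅔ + (55 + V)*(-1/84) = -⅔ + (-55/84 - V/84) = -37/28 - V/84)
U = 64285/84 (U = (-37/28 - 1/84*(-52)) - 1*(-766) = (-37/28 + 13/21) + 766 = -59/84 + 766 = 64285/84 ≈ 765.30)
(-22158 + 28339) + U = (-22158 + 28339) + 64285/84 = 6181 + 64285/84 = 583489/84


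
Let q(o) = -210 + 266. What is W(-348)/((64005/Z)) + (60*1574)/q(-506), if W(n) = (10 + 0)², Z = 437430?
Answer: 70785335/29869 ≈ 2369.9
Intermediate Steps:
W(n) = 100 (W(n) = 10² = 100)
q(o) = 56
W(-348)/((64005/Z)) + (60*1574)/q(-506) = 100/((64005/437430)) + (60*1574)/56 = 100/((64005*(1/437430))) + 94440*(1/56) = 100/(4267/29162) + 11805/7 = 100*(29162/4267) + 11805/7 = 2916200/4267 + 11805/7 = 70785335/29869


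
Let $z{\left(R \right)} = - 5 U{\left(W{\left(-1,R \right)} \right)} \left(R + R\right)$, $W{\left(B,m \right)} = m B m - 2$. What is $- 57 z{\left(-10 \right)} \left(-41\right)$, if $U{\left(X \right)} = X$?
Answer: $-23837400$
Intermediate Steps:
$W{\left(B,m \right)} = -2 + B m^{2}$ ($W{\left(B,m \right)} = B m m - 2 = B m^{2} - 2 = -2 + B m^{2}$)
$z{\left(R \right)} = - 10 R \left(-2 - R^{2}\right)$ ($z{\left(R \right)} = - 5 \left(-2 - R^{2}\right) \left(R + R\right) = - 5 \left(-2 - R^{2}\right) 2 R = - 5 \cdot 2 R \left(-2 - R^{2}\right) = - 10 R \left(-2 - R^{2}\right)$)
$- 57 z{\left(-10 \right)} \left(-41\right) = - 57 \cdot 10 \left(-10\right) \left(2 + \left(-10\right)^{2}\right) \left(-41\right) = - 57 \cdot 10 \left(-10\right) \left(2 + 100\right) \left(-41\right) = - 57 \cdot 10 \left(-10\right) 102 \left(-41\right) = \left(-57\right) \left(-10200\right) \left(-41\right) = 581400 \left(-41\right) = -23837400$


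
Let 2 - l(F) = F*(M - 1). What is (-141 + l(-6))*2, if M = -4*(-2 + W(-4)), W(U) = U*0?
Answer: -194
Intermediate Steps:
W(U) = 0
M = 8 (M = -4*(-2 + 0) = -4*(-2) = 8)
l(F) = 2 - 7*F (l(F) = 2 - F*(8 - 1) = 2 - F*7 = 2 - 7*F)
(-141 + l(-6))*2 = (-141 + (2 - 7*(-6)))*2 = (-141 + (2 + 42))*2 = (-141 + 44)*2 = -97*2 = -194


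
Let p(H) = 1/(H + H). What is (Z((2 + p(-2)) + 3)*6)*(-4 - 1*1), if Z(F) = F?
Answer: -285/2 ≈ -142.50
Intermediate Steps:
p(H) = 1/(2*H)
(Z((2 + p(-2)) + 3)*6)*(-4 - 1*1) = (((2 + (½)/(-2)) + 3)*6)*(-4 - 1*1) = (((2 + (½)*(-½)) + 3)*6)*(-4 - 1) = (((2 - ¼) + 3)*6)*(-5) = ((7/4 + 3)*6)*(-5) = ((19/4)*6)*(-5) = (57/2)*(-5) = -285/2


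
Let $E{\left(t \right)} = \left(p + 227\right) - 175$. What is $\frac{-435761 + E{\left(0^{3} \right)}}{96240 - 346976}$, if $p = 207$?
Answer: $\frac{217751}{125368} \approx 1.7369$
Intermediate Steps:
$E{\left(t \right)} = 259$ ($E{\left(t \right)} = \left(207 + 227\right) - 175 = 434 - 175 = 259$)
$\frac{-435761 + E{\left(0^{3} \right)}}{96240 - 346976} = \frac{-435761 + 259}{96240 - 346976} = - \frac{435502}{-250736} = \left(-435502\right) \left(- \frac{1}{250736}\right) = \frac{217751}{125368}$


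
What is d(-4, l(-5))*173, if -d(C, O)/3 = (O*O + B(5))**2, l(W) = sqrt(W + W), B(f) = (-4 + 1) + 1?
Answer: -74736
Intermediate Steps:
B(f) = -2 (B(f) = -3 + 1 = -2)
l(W) = sqrt(2)*sqrt(W) (l(W) = sqrt(2*W) = sqrt(2)*sqrt(W))
d(C, O) = -3*(-2 + O**2)**2 (d(C, O) = -3*(O*O - 2)**2 = -3*(O**2 - 2)**2 = -3*(-2 + O**2)**2)
d(-4, l(-5))*173 = -3*(-2 + (sqrt(2)*sqrt(-5))**2)**2*173 = -3*(-2 + (sqrt(2)*(I*sqrt(5)))**2)**2*173 = -3*(-2 + (I*sqrt(10))**2)**2*173 = -3*(-2 - 10)**2*173 = -3*(-12)**2*173 = -3*144*173 = -432*173 = -74736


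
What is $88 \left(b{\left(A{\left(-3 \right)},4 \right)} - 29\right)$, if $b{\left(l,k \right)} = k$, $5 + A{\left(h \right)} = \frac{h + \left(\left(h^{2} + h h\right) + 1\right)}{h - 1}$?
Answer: $-2200$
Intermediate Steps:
$A{\left(h \right)} = -5 + \frac{1 + h + 2 h^{2}}{-1 + h}$ ($A{\left(h \right)} = -5 + \frac{h + \left(\left(h^{2} + h h\right) + 1\right)}{h - 1} = -5 + \frac{h + \left(\left(h^{2} + h^{2}\right) + 1\right)}{-1 + h} = -5 + \frac{h + \left(2 h^{2} + 1\right)}{-1 + h} = -5 + \frac{h + \left(1 + 2 h^{2}\right)}{-1 + h} = -5 + \frac{1 + h + 2 h^{2}}{-1 + h}$)
$88 \left(b{\left(A{\left(-3 \right)},4 \right)} - 29\right) = 88 \left(4 - 29\right) = 88 \left(-25\right) = -2200$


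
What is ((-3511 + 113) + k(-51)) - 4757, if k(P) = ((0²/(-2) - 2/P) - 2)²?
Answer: -21201155/2601 ≈ -8151.2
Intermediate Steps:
k(P) = (-2 - 2/P)² (k(P) = ((0*(-½) - 2/P) - 2)² = ((0 - 2/P) - 2)² = (-2/P - 2)² = (-2 - 2/P)²)
((-3511 + 113) + k(-51)) - 4757 = ((-3511 + 113) + 4*(1 - 51)²/(-51)²) - 4757 = (-3398 + 4*(1/2601)*(-50)²) - 4757 = (-3398 + 4*(1/2601)*2500) - 4757 = (-3398 + 10000/2601) - 4757 = -8828198/2601 - 4757 = -21201155/2601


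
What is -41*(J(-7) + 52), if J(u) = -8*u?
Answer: -4428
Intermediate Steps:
-41*(J(-7) + 52) = -41*(-8*(-7) + 52) = -41*(56 + 52) = -41*108 = -4428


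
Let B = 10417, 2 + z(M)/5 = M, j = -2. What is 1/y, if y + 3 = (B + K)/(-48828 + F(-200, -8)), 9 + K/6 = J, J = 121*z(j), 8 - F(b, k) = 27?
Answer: -48847/142384 ≈ -0.34307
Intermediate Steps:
z(M) = -10 + 5*M
F(b, k) = -19 (F(b, k) = 8 - 1*27 = 8 - 27 = -19)
J = -2420 (J = 121*(-10 + 5*(-2)) = 121*(-10 - 10) = 121*(-20) = -2420)
K = -14574 (K = -54 + 6*(-2420) = -54 - 14520 = -14574)
y = -142384/48847 (y = -3 + (10417 - 14574)/(-48828 - 19) = -3 - 4157/(-48847) = -3 - 4157*(-1/48847) = -3 + 4157/48847 = -142384/48847 ≈ -2.9149)
1/y = 1/(-142384/48847) = -48847/142384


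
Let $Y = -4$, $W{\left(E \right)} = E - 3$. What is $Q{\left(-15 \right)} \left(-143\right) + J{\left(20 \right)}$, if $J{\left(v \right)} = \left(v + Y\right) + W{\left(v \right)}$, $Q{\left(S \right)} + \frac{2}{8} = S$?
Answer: $\frac{8855}{4} \approx 2213.8$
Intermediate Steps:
$Q{\left(S \right)} = - \frac{1}{4} + S$
$W{\left(E \right)} = -3 + E$ ($W{\left(E \right)} = E - 3 = -3 + E$)
$J{\left(v \right)} = -7 + 2 v$ ($J{\left(v \right)} = \left(v - 4\right) + \left(-3 + v\right) = \left(-4 + v\right) + \left(-3 + v\right) = -7 + 2 v$)
$Q{\left(-15 \right)} \left(-143\right) + J{\left(20 \right)} = \left(- \frac{1}{4} - 15\right) \left(-143\right) + \left(-7 + 2 \cdot 20\right) = \left(- \frac{61}{4}\right) \left(-143\right) + \left(-7 + 40\right) = \frac{8723}{4} + 33 = \frac{8855}{4}$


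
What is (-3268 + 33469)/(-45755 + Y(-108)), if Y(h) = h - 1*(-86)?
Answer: -10067/15259 ≈ -0.65974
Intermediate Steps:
Y(h) = 86 + h (Y(h) = h + 86 = 86 + h)
(-3268 + 33469)/(-45755 + Y(-108)) = (-3268 + 33469)/(-45755 + (86 - 108)) = 30201/(-45755 - 22) = 30201/(-45777) = 30201*(-1/45777) = -10067/15259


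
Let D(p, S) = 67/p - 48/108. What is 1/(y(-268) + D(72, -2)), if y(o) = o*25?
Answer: -72/482365 ≈ -0.00014926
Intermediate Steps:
D(p, S) = -4/9 + 67/p (D(p, S) = 67/p - 48*1/108 = 67/p - 4/9 = -4/9 + 67/p)
y(o) = 25*o
1/(y(-268) + D(72, -2)) = 1/(25*(-268) + (-4/9 + 67/72)) = 1/(-6700 + (-4/9 + 67*(1/72))) = 1/(-6700 + (-4/9 + 67/72)) = 1/(-6700 + 35/72) = 1/(-482365/72) = -72/482365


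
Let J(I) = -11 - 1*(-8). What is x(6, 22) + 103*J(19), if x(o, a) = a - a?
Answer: -309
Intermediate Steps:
J(I) = -3 (J(I) = -11 + 8 = -3)
x(o, a) = 0
x(6, 22) + 103*J(19) = 0 + 103*(-3) = 0 - 309 = -309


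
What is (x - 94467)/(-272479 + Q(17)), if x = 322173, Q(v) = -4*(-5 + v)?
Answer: -227706/272527 ≈ -0.83554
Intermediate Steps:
Q(v) = 20 - 4*v
(x - 94467)/(-272479 + Q(17)) = (322173 - 94467)/(-272479 + (20 - 4*17)) = 227706/(-272479 + (20 - 68)) = 227706/(-272479 - 48) = 227706/(-272527) = 227706*(-1/272527) = -227706/272527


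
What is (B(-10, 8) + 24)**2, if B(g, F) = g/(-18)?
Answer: 48841/81 ≈ 602.98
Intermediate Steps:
B(g, F) = -g/18 (B(g, F) = g*(-1/18) = -g/18)
(B(-10, 8) + 24)**2 = (-1/18*(-10) + 24)**2 = (5/9 + 24)**2 = (221/9)**2 = 48841/81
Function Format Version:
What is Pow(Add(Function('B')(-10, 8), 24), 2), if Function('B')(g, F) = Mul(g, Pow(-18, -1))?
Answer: Rational(48841, 81) ≈ 602.98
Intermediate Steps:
Function('B')(g, F) = Mul(Rational(-1, 18), g) (Function('B')(g, F) = Mul(g, Rational(-1, 18)) = Mul(Rational(-1, 18), g))
Pow(Add(Function('B')(-10, 8), 24), 2) = Pow(Add(Mul(Rational(-1, 18), -10), 24), 2) = Pow(Add(Rational(5, 9), 24), 2) = Pow(Rational(221, 9), 2) = Rational(48841, 81)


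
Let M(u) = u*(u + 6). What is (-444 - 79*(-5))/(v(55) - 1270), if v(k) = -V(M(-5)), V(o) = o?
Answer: 49/1265 ≈ 0.038735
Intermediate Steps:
M(u) = u*(6 + u)
v(k) = 5 (v(k) = -(-5)*(6 - 5) = -(-5) = -1*(-5) = 5)
(-444 - 79*(-5))/(v(55) - 1270) = (-444 - 79*(-5))/(5 - 1270) = (-444 + 395)/(-1265) = -49*(-1/1265) = 49/1265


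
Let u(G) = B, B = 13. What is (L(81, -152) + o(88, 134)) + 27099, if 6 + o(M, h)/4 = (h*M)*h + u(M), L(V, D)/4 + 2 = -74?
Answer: 6347335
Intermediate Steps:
u(G) = 13
L(V, D) = -304 (L(V, D) = -8 + 4*(-74) = -8 - 296 = -304)
o(M, h) = 28 + 4*M*h² (o(M, h) = -24 + 4*((h*M)*h + 13) = -24 + 4*((M*h)*h + 13) = -24 + 4*(M*h² + 13) = -24 + 4*(13 + M*h²) = -24 + (52 + 4*M*h²) = 28 + 4*M*h²)
(L(81, -152) + o(88, 134)) + 27099 = (-304 + (28 + 4*88*134²)) + 27099 = (-304 + (28 + 4*88*17956)) + 27099 = (-304 + (28 + 6320512)) + 27099 = (-304 + 6320540) + 27099 = 6320236 + 27099 = 6347335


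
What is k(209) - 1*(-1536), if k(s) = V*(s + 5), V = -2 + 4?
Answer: 1964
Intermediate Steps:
V = 2
k(s) = 10 + 2*s (k(s) = 2*(s + 5) = 2*(5 + s) = 10 + 2*s)
k(209) - 1*(-1536) = (10 + 2*209) - 1*(-1536) = (10 + 418) + 1536 = 428 + 1536 = 1964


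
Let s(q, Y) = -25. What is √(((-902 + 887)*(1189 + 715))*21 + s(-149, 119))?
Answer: I*√599785 ≈ 774.46*I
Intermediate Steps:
√(((-902 + 887)*(1189 + 715))*21 + s(-149, 119)) = √(((-902 + 887)*(1189 + 715))*21 - 25) = √(-15*1904*21 - 25) = √(-28560*21 - 25) = √(-599760 - 25) = √(-599785) = I*√599785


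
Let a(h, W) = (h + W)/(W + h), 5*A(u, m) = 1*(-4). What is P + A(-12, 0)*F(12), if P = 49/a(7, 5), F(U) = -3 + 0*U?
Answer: 257/5 ≈ 51.400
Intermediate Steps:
F(U) = -3 (F(U) = -3 + 0 = -3)
A(u, m) = -⅘ (A(u, m) = (1*(-4))/5 = (⅕)*(-4) = -⅘)
a(h, W) = 1 (a(h, W) = (W + h)/(W + h) = 1)
P = 49 (P = 49/1 = 49*1 = 49)
P + A(-12, 0)*F(12) = 49 - ⅘*(-3) = 49 + 12/5 = 257/5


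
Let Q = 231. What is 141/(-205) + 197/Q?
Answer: 7814/47355 ≈ 0.16501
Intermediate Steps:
141/(-205) + 197/Q = 141/(-205) + 197/231 = 141*(-1/205) + 197*(1/231) = -141/205 + 197/231 = 7814/47355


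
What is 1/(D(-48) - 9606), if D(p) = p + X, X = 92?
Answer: -1/9562 ≈ -0.00010458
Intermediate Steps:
D(p) = 92 + p (D(p) = p + 92 = 92 + p)
1/(D(-48) - 9606) = 1/((92 - 48) - 9606) = 1/(44 - 9606) = 1/(-9562) = -1/9562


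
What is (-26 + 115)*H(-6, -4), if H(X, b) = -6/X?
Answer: 89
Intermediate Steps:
H(X, b) = -6/X
(-26 + 115)*H(-6, -4) = (-26 + 115)*(-6/(-6)) = 89*(-6*(-⅙)) = 89*1 = 89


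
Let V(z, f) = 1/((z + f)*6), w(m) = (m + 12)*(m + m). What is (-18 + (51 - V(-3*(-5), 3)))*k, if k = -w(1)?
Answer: -46319/54 ≈ -857.76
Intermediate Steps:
w(m) = 2*m*(12 + m) (w(m) = (12 + m)*(2*m) = 2*m*(12 + m))
k = -26 (k = -2*(12 + 1) = -2*13 = -1*26 = -26)
V(z, f) = 1/(6*(f + z)) (V(z, f) = (⅙)/(f + z) = 1/(6*(f + z)))
(-18 + (51 - V(-3*(-5), 3)))*k = (-18 + (51 - 1/(6*(3 - 3*(-5)))))*(-26) = (-18 + (51 - 1/(6*(3 + 15))))*(-26) = (-18 + (51 - 1/(6*18)))*(-26) = (-18 + (51 - 1*1/108))*(-26) = (-18 + (51 - 1/108))*(-26) = (-18 + 5507/108)*(-26) = (3563/108)*(-26) = -46319/54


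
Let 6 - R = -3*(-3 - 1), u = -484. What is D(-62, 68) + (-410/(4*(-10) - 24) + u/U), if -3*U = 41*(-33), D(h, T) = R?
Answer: -875/1312 ≈ -0.66692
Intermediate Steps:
R = -6 (R = 6 - (-3)*(-3 - 1) = 6 - (-3)*(-4) = 6 - 1*12 = 6 - 12 = -6)
D(h, T) = -6
U = 451 (U = -41*(-33)/3 = -1/3*(-1353) = 451)
D(-62, 68) + (-410/(4*(-10) - 24) + u/U) = -6 + (-410/(4*(-10) - 24) - 484/451) = -6 + (-410/(-40 - 24) - 484*1/451) = -6 + (-410/(-64) - 44/41) = -6 + (-410*(-1/64) - 44/41) = -6 + (205/32 - 44/41) = -6 + 6997/1312 = -875/1312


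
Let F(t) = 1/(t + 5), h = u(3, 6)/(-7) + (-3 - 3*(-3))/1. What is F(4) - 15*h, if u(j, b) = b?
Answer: -4853/63 ≈ -77.032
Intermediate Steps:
h = 36/7 (h = 6/(-7) + (-3 - 3*(-3))/1 = 6*(-1/7) + (-3 + 9)*1 = -6/7 + 6*1 = -6/7 + 6 = 36/7 ≈ 5.1429)
F(t) = 1/(5 + t)
F(4) - 15*h = 1/(5 + 4) - 15*36/7 = 1/9 - 540/7 = -4853/63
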